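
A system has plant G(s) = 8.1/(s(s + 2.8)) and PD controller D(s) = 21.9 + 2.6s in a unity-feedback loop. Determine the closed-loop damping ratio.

Forward path: (21.9 + 2.6s)·8.1/(s(s+2.8)). The closed-loop characteristic equation is s² + (2.8 + 8.1·2.6)s + 8.1·21.9 = 0.
That is s² + 23.86s + 177.4 = 0, so ω_n = 13.32 rad/s and ζ = 23.86/(2·13.32) = 0.8957.

ζ = 0.896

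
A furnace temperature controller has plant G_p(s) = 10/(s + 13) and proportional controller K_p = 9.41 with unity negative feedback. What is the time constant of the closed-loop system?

Closed-loop transfer function: T(s) = K_p·G_p(s)/(1 + K_p·G_p(s)) = 94.1/(s + 13 + 94.1) = 94.1/(s + 107.1).
Time constant τ = 1/107.1 = 0.00934 s.

τ = 0.00934 s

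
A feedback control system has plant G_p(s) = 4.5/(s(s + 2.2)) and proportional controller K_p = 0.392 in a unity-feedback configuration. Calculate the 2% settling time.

T_s ≈ 3.64 s

The closed-loop denominator s² + 2.2s + 1.764 gives ω_n = √1.764 = 1.328 and ζ = 2.2/(2ω_n) = 0.8282.
2% settling time T_s ≈ 4/(ζω_n) = 4/1.1 = 3.64 s.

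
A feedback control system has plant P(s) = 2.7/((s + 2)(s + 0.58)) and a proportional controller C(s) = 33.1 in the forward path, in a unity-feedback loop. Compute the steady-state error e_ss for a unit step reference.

0.0128

The loop is type 0. Static position error constant K_pos = C(0)·P(0) = 33.1·2.328 = 77.04.
Steady-state error to a unit step: e_ss = 1/(1+K_pos) = 1/78.04 = 0.0128.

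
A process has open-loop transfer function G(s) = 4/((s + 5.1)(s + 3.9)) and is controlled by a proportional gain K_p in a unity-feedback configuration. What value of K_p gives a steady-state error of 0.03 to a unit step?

K_p = 161

Steady-state error for a unit step on this type-0 loop is 1/(1 + K_p·G(0)).
G(0) = 0.2011. Require 1/(1 + K_p·0.2011) = 0.03, so 1 + 0.2011·K_p = 33.33.
K_p = (33.33 − 1)/0.2011 = 161.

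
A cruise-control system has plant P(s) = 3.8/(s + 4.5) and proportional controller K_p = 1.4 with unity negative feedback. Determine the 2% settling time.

T_s ≈ 0.407 s

Closed-loop transfer function: T(s) = K_p·P(s)/(1 + K_p·P(s)) = 5.32/(s + 4.5 + 5.32) = 5.32/(s + 9.82).
Time constant τ = 1/9.82 = 0.1018 s, so the 2% settling time is about 4τ = 0.407 s.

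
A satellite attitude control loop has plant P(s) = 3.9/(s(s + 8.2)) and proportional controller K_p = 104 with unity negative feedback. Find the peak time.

T_p = 0.159 s

The closed-loop denominator s² + 8.2s + 405.6 gives ω_n = √405.6 = 20.14 and ζ = 8.2/(2ω_n) = 0.2036.
Damped frequency ω_d = ω_n√(1−ζ²) = 19.72 rad/s, so peak time T_p = π/ω_d = 0.159 s.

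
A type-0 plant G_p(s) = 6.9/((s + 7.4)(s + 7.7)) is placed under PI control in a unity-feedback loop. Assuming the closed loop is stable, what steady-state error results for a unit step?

The PI controller's integrator makes the forward path type 1, so e_ss to a step is zero.

0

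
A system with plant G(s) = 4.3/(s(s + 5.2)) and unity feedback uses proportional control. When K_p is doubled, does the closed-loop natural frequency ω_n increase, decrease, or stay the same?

ω_n = √(4.3·K_p), which grows with K_p.

increase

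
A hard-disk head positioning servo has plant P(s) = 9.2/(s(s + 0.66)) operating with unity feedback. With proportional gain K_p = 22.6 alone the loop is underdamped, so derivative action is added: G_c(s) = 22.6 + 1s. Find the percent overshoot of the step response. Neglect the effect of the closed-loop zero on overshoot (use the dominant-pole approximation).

31.9%

Forward path: (22.6 + 1s)·9.2/(s(s+0.66)). The closed-loop characteristic equation is s² + (0.66 + 9.2·1)s + 9.2·22.6 = 0.
That is s² + 9.86s + 207.9 = 0, so ω_n = 14.42 rad/s and ζ = 9.86/(2·14.42) = 0.3419.
%OS = 100·exp(−πζ/√(1−ζ²)) = 31.9%.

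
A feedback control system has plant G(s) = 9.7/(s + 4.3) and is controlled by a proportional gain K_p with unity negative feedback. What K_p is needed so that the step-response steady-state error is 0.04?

Steady-state error for a unit step on this type-0 loop is 1/(1 + K_p·G(0)).
G(0) = 2.256. Require 1/(1 + K_p·2.256) = 0.04, so 1 + 2.256·K_p = 25.
K_p = (25 − 1)/2.256 = 10.6.

K_p = 10.6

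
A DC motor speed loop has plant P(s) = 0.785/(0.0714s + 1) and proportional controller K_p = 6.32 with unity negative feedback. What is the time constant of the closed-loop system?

Closed loop: T(s) = K_p·P/(1+K_p·P) = 4.961/(0.0714s + 1 + 4.961), with pole at s = −(1 + 4.961)/0.0714 = −83.49.
Closed-loop time constant τ = 1/83.49 = 0.012 s.

τ = 0.012 s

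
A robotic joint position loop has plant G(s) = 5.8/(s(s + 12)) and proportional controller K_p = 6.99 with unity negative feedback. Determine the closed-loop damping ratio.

The closed-loop denominator is s(s+12) + 6.99·5.8 = s² + 12s + 40.54.
So ω_n² = 40.54 ⇒ ω_n = 6.367 rad/s, and ζ = 12/(2ω_n) = 0.942.

ζ = 0.942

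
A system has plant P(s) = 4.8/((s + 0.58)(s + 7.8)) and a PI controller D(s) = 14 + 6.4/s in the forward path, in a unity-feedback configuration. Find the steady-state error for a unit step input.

The open loop D(s)P(s) has a pole at the origin (type 1), so the static position error constant is infinite and e_ss = 1/(1+∞) = 0.

0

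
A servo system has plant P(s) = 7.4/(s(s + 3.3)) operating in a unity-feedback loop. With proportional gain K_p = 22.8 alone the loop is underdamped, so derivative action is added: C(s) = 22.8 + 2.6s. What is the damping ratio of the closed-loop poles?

Forward path: (22.8 + 2.6s)·7.4/(s(s+3.3)). The closed-loop characteristic equation is s² + (3.3 + 7.4·2.6)s + 7.4·22.8 = 0.
That is s² + 22.54s + 168.7 = 0, so ω_n = 12.99 rad/s and ζ = 22.54/(2·12.99) = 0.8676.

ζ = 0.868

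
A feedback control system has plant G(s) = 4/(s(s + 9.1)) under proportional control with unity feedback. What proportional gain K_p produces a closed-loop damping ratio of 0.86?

K_p = 7

Closed-loop characteristic equation: s² + 9.1s + K_p·4 = 0.
So ω_n = √(4K_p) and 2ζω_n = 9.1, giving ζ = 9.1/(2√(4K_p)).
Setting ζ = 0.86: √(4K_p) = 9.1/(2·0.86) = 5.291, so K_p = 27.99/4 = 7.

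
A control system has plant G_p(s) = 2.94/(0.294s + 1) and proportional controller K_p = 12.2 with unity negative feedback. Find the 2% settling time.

T_s ≈ 0.0319 s

Closed loop: T(s) = K_p·G_p/(1+K_p·G_p) = 35.87/(0.294s + 1 + 35.87), with pole at s = −(1 + 35.87)/0.294 = −125.4.
τ = 1/125.4 = 0.007974 s, so 2% settling time ≈ 4τ = 0.0319 s.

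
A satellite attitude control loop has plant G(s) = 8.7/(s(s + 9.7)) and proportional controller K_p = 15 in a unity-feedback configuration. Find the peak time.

T_p = 0.304 s

The closed-loop denominator s² + 9.7s + 130.5 gives ω_n = √130.5 = 11.42 and ζ = 9.7/(2ω_n) = 0.4246.
Damped frequency ω_d = ω_n√(1−ζ²) = 10.34 rad/s, so peak time T_p = π/ω_d = 0.304 s.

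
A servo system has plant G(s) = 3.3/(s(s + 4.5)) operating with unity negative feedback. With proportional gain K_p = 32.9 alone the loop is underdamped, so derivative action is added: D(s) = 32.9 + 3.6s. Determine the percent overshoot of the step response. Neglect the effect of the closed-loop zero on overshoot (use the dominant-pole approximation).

1.84%

Forward path: (32.9 + 3.6s)·3.3/(s(s+4.5)). The closed-loop characteristic equation is s² + (4.5 + 3.3·3.6)s + 3.3·32.9 = 0.
That is s² + 16.38s + 108.6 = 0, so ω_n = 10.42 rad/s and ζ = 16.38/(2·10.42) = 0.786.
%OS = 100·exp(−πζ/√(1−ζ²)) = 1.84%.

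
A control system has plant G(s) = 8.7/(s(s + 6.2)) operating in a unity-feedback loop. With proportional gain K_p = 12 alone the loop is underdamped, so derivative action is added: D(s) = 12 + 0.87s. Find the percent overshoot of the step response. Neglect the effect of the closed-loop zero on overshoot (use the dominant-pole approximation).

Forward path: (12 + 0.87s)·8.7/(s(s+6.2)). The closed-loop characteristic equation is s² + (6.2 + 8.7·0.87)s + 8.7·12 = 0.
That is s² + 13.77s + 104.4 = 0, so ω_n = 10.22 rad/s and ζ = 13.77/(2·10.22) = 0.6738.
%OS = 100·exp(−πζ/√(1−ζ²)) = 5.7%.

5.7%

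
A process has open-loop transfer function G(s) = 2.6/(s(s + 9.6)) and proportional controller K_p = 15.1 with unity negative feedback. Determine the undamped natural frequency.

The closed-loop denominator is s(s+9.6) + 15.1·2.6 = s² + 9.6s + 39.26.
So ω_n² = 39.26 ⇒ ω_n = 6.266 rad/s, and ζ = 9.6/(2ω_n) = 0.766.

ω_n = 6.27 rad/s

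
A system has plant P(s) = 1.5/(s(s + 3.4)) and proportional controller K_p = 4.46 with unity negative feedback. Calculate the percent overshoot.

Closed-loop characteristic equation: s² + 3.4s + 6.69 = 0, so ω_n = 2.587 rad/s and ζ = 3.4/(2·2.587) = 0.6573.
%OS = 100·exp(−πζ/√(1−ζ²)) = 100·exp(−π·0.6573/√0.568) = 6.46%.

6.46%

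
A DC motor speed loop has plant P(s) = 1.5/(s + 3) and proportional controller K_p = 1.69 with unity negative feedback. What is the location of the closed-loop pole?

Closed-loop transfer function: T(s) = K_p·P(s)/(1 + K_p·P(s)) = 2.535/(s + 3 + 2.535) = 2.535/(s + 5.535).
The closed-loop pole is at s = −5.535.

s = -5.535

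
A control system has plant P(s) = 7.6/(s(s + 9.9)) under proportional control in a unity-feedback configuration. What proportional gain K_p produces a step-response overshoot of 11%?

From %OS = 100·exp(−πζ/√(1−ζ²)) = 11%, ζ = −ln(0.11)/√(π²+ln²(0.11)) = 0.5749.
Characteristic equation s² + 9.9s + 7.6K_p = 0 gives ζ = 9.9/(2√(7.6K_p)).
Setting ζ = 0.5749: √(7.6K_p) = 9.9/(2·0.5749) = 8.61, so K_p = 74.14/7.6 = 9.76.

K_p = 9.76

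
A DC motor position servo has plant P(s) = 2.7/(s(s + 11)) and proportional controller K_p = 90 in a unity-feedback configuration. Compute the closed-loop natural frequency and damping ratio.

ω_n = 15.6 rad/s, ζ = 0.353

With unity feedback the closed-loop characteristic equation is s² + 11s + 90·2.7 = s² + 11s + 243 = 0.
So ω_n² = 243 ⇒ ω_n = 15.59 rad/s, and ζ = 11/(2ω_n) = 0.353.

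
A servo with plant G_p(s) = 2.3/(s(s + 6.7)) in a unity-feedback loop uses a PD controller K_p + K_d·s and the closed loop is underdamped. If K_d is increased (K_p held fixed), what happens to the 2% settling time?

decrease

Characteristic equation s² + (6.7 + 2.3K_d)s + 2.3K_p = 0: raising K_d increases ζω_n = (6.7+2.3K_d)/2 while the loop stays underdamped, so T_s ≈ 4/(ζω_n) decreases.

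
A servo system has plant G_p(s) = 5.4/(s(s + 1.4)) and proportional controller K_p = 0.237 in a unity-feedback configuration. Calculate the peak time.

T_p = 3.54 s

From 1 + K_pG_p(s) = 0: s² + 1.4s + 1.28 = 0 ⇒ ω_n = 1.131, ζ = 0.6188.
Damped frequency ω_d = ω_n√(1−ζ²) = 0.8887 rad/s, so peak time T_p = π/ω_d = 3.54 s.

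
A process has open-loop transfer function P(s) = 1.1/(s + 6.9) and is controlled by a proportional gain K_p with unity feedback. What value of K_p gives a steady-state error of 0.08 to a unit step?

K_p = 72.1

The loop is type 0, so e_ss(step) = 1/(1 + K_pos) with K_pos = K_p·P(0).
P(0) = 0.1594. Require 1/(1 + K_p·0.1594) = 0.08, so 1 + 0.1594·K_p = 12.5.
K_p = (12.5 − 1)/0.1594 = 72.1.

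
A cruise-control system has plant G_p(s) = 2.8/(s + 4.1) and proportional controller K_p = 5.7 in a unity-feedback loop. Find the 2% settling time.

Closed-loop transfer function: T(s) = K_p·G_p(s)/(1 + K_p·G_p(s)) = 15.96/(s + 4.1 + 15.96) = 15.96/(s + 20.06).
Time constant τ = 1/20.06 = 0.04985 s, so the 2% settling time is about 4τ = 0.199 s.

T_s ≈ 0.199 s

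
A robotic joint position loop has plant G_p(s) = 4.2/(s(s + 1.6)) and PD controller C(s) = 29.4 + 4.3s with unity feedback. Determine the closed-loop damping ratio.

Forward path: (29.4 + 4.3s)·4.2/(s(s+1.6)). The closed-loop characteristic equation is s² + (1.6 + 4.2·4.3)s + 4.2·29.4 = 0.
That is s² + 19.66s + 123.5 = 0, so ω_n = 11.11 rad/s and ζ = 19.66/(2·11.11) = 0.8846.

ζ = 0.885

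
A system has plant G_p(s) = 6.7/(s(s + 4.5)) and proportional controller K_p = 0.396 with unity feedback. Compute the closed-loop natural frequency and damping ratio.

ω_n = 1.63 rad/s, ζ = 1.38

The closed-loop denominator is s(s+4.5) + 0.396·6.7 = s² + 4.5s + 2.653.
Matching s² + 2ζω_n s + ω_n²: ω_n = √2.653 = 1.629 rad/s and 2ζω_n = 4.5, so ζ = 4.5/(2·1.629) = 1.38.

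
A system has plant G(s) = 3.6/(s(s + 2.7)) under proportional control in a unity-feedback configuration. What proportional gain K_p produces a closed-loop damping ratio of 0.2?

K_p = 12.7

Closed-loop characteristic equation: s² + 2.7s + K_p·3.6 = 0.
So ω_n = √(3.6K_p) and 2ζω_n = 2.7, giving ζ = 2.7/(2√(3.6K_p)).
Setting ζ = 0.2: √(3.6K_p) = 2.7/(2·0.2) = 6.75, so K_p = 45.56/3.6 = 12.7.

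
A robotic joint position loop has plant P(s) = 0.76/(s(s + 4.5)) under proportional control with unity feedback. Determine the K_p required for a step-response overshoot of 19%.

K_p = 30.5

From %OS = 100·exp(−πζ/√(1−ζ²)) = 19%, ζ = −ln(0.19)/√(π²+ln²(0.19)) = 0.4673.
Characteristic equation s² + 4.5s + 0.76K_p = 0 gives ζ = 4.5/(2√(0.76K_p)).
Setting ζ = 0.4673: √(0.76K_p) = 4.5/(2·0.4673) = 4.814, so K_p = 23.18/0.76 = 30.5.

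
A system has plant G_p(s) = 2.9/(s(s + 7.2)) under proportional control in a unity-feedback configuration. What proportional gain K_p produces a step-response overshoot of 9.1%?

From %OS = 100·exp(−πζ/√(1−ζ²)) = 9.1%, ζ = −ln(0.091)/√(π²+ln²(0.091)) = 0.6066.
Characteristic equation s² + 7.2s + 2.9K_p = 0 gives ζ = 7.2/(2√(2.9K_p)).
Setting ζ = 0.6066: √(2.9K_p) = 7.2/(2·0.6066) = 5.935, so K_p = 35.22/2.9 = 12.1.

K_p = 12.1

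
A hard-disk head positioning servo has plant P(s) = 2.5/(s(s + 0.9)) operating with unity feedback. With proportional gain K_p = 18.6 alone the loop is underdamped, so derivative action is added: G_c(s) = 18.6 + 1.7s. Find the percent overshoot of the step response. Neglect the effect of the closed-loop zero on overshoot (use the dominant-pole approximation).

27.8%

Forward path: (18.6 + 1.7s)·2.5/(s(s+0.9)). The closed-loop characteristic equation is s² + (0.9 + 2.5·1.7)s + 2.5·18.6 = 0.
That is s² + 5.15s + 46.5 = 0, so ω_n = 6.819 rad/s and ζ = 5.15/(2·6.819) = 0.3776.
%OS = 100·exp(−πζ/√(1−ζ²)) = 27.8%.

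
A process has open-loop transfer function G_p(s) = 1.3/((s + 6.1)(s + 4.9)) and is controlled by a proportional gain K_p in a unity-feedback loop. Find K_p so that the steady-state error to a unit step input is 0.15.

Steady-state error for a unit step on this type-0 loop is 1/(1 + K_p·G_p(0)).
G_p(0) = 0.04349. Require 1/(1 + K_p·0.04349) = 0.15, so 1 + 0.04349·K_p = 6.667.
K_p = (6.667 − 1)/0.04349 = 130.

K_p = 130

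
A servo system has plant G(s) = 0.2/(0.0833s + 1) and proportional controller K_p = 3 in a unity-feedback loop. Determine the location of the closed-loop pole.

s = -19.21

Closed loop: T(s) = K_p·G/(1+K_p·G) = 0.6/(0.0833s + 1 + 0.6), with pole at s = −(1 + 0.6)/0.0833 = −19.21.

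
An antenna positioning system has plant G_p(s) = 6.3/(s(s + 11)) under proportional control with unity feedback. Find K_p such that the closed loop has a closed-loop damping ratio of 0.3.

Closed-loop characteristic equation: s² + 11s + K_p·6.3 = 0.
So ω_n = √(6.3K_p) and 2ζω_n = 11, giving ζ = 11/(2√(6.3K_p)).
Setting ζ = 0.3: √(6.3K_p) = 11/(2·0.3) = 18.33, so K_p = 336.1/6.3 = 53.4.

K_p = 53.4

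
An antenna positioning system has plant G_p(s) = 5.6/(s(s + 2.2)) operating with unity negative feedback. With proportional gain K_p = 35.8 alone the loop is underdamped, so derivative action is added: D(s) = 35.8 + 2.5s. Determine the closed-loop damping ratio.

ζ = 0.572

Forward path: (35.8 + 2.5s)·5.6/(s(s+2.2)). The closed-loop characteristic equation is s² + (2.2 + 5.6·2.5)s + 5.6·35.8 = 0.
That is s² + 16.2s + 200.5 = 0, so ω_n = 14.16 rad/s and ζ = 16.2/(2·14.16) = 0.5721.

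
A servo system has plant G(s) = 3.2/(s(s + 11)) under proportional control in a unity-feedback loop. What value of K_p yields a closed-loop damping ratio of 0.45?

Closed-loop characteristic equation: s² + 11s + K_p·3.2 = 0.
So ω_n = √(3.2K_p) and 2ζω_n = 11, giving ζ = 11/(2√(3.2K_p)).
Setting ζ = 0.45: √(3.2K_p) = 11/(2·0.45) = 12.22, so K_p = 149.4/3.2 = 46.7.

K_p = 46.7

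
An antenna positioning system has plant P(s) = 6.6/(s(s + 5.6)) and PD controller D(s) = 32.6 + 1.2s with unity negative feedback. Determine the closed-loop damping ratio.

ζ = 0.461

Forward path: (32.6 + 1.2s)·6.6/(s(s+5.6)). The closed-loop characteristic equation is s² + (5.6 + 6.6·1.2)s + 6.6·32.6 = 0.
That is s² + 13.52s + 215.2 = 0, so ω_n = 14.67 rad/s and ζ = 13.52/(2·14.67) = 0.4609.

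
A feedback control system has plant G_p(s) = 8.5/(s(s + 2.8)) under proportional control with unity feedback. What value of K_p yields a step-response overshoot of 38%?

K_p = 2.66

From %OS = 100·exp(−πζ/√(1−ζ²)) = 38%, ζ = −ln(0.38)/√(π²+ln²(0.38)) = 0.2943.
Characteristic equation s² + 2.8s + 8.5K_p = 0 gives ζ = 2.8/(2√(8.5K_p)).
Setting ζ = 0.2943: √(8.5K_p) = 2.8/(2·0.2943) = 4.756, so K_p = 22.62/8.5 = 2.66.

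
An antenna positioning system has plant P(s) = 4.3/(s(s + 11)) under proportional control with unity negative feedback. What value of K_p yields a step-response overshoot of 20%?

K_p = 33.8

From %OS = 100·exp(−πζ/√(1−ζ²)) = 20%, ζ = −ln(0.2)/√(π²+ln²(0.2)) = 0.4559.
Characteristic equation s² + 11s + 4.3K_p = 0 gives ζ = 11/(2√(4.3K_p)).
Setting ζ = 0.4559: √(4.3K_p) = 11/(2·0.4559) = 12.06, so K_p = 145.5/4.3 = 33.8.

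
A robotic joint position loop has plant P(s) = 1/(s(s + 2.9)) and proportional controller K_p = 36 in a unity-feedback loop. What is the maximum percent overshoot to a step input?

Closed-loop characteristic equation: s² + 2.9s + 36 = 0, so ω_n = 6 rad/s and ζ = 2.9/(2·6) = 0.2417.
%OS = 100·exp(−πζ/√(1−ζ²)) = 100·exp(−π·0.2417/√0.9416) = 45.7%.

45.7%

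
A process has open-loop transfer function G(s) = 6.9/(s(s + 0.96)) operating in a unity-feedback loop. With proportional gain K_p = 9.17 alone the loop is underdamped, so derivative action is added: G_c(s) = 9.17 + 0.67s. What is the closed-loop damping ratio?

ζ = 0.351

Forward path: (9.17 + 0.67s)·6.9/(s(s+0.96)). The closed-loop characteristic equation is s² + (0.96 + 6.9·0.67)s + 6.9·9.17 = 0.
That is s² + 5.583s + 63.27 = 0, so ω_n = 7.954 rad/s and ζ = 5.583/(2·7.954) = 0.3509.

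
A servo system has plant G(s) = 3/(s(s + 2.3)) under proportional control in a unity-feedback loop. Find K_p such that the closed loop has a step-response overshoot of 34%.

K_p = 4.18

From %OS = 100·exp(−πζ/√(1−ζ²)) = 34%, ζ = −ln(0.34)/√(π²+ln²(0.34)) = 0.3248.
Characteristic equation s² + 2.3s + 3K_p = 0 gives ζ = 2.3/(2√(3K_p)).
Setting ζ = 0.3248: √(3K_p) = 2.3/(2·0.3248) = 3.541, so K_p = 12.54/3 = 4.18.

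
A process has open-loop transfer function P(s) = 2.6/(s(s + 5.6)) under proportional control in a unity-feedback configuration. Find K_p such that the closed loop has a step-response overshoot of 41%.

K_p = 40.5

From %OS = 100·exp(−πζ/√(1−ζ²)) = 41%, ζ = −ln(0.41)/√(π²+ln²(0.41)) = 0.273.
Characteristic equation s² + 5.6s + 2.6K_p = 0 gives ζ = 5.6/(2√(2.6K_p)).
Setting ζ = 0.273: √(2.6K_p) = 5.6/(2·0.273) = 10.26, so K_p = 105.2/2.6 = 40.5.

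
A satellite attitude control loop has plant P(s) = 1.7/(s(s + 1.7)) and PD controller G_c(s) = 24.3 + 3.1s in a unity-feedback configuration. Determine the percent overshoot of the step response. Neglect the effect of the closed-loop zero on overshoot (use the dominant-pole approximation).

13.2%

Forward path: (24.3 + 3.1s)·1.7/(s(s+1.7)). The closed-loop characteristic equation is s² + (1.7 + 1.7·3.1)s + 1.7·24.3 = 0.
That is s² + 6.97s + 41.31 = 0, so ω_n = 6.427 rad/s and ζ = 6.97/(2·6.427) = 0.5422.
%OS = 100·exp(−πζ/√(1−ζ²)) = 13.2%.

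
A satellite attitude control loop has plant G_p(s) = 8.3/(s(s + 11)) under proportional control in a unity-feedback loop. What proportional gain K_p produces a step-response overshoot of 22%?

From %OS = 100·exp(−πζ/√(1−ζ²)) = 22%, ζ = −ln(0.22)/√(π²+ln²(0.22)) = 0.4342.
Characteristic equation s² + 11s + 8.3K_p = 0 gives ζ = 11/(2√(8.3K_p)).
Setting ζ = 0.4342: √(8.3K_p) = 11/(2·0.4342) = 12.67, so K_p = 160.5/8.3 = 19.3.

K_p = 19.3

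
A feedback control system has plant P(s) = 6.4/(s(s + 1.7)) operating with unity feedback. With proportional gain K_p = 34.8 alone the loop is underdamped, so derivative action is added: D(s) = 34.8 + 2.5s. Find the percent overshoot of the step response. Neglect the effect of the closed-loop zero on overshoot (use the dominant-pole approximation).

Forward path: (34.8 + 2.5s)·6.4/(s(s+1.7)). The closed-loop characteristic equation is s² + (1.7 + 6.4·2.5)s + 6.4·34.8 = 0.
That is s² + 17.7s + 222.7 = 0, so ω_n = 14.92 rad/s and ζ = 17.7/(2·14.92) = 0.593.
%OS = 100·exp(−πζ/√(1−ζ²)) = 9.89%.

9.89%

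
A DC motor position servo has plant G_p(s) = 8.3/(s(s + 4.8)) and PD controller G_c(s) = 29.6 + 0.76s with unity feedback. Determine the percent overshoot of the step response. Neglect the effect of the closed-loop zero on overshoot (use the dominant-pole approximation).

Forward path: (29.6 + 0.76s)·8.3/(s(s+4.8)). The closed-loop characteristic equation is s² + (4.8 + 8.3·0.76)s + 8.3·29.6 = 0.
That is s² + 11.11s + 245.7 = 0, so ω_n = 15.67 rad/s and ζ = 11.11/(2·15.67) = 0.3543.
%OS = 100·exp(−πζ/√(1−ζ²)) = 30.4%.

30.4%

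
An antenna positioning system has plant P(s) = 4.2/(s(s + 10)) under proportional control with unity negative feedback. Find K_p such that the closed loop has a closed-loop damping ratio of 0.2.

K_p = 149

Closed-loop characteristic equation: s² + 10s + K_p·4.2 = 0.
So ω_n = √(4.2K_p) and 2ζω_n = 10, giving ζ = 10/(2√(4.2K_p)).
Setting ζ = 0.2: √(4.2K_p) = 10/(2·0.2) = 25, so K_p = 625/4.2 = 149.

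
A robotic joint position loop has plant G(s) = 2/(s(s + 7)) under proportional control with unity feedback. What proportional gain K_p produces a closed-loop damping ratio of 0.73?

Closed-loop characteristic equation: s² + 7s + K_p·2 = 0.
So ω_n = √(2K_p) and 2ζω_n = 7, giving ζ = 7/(2√(2K_p)).
Setting ζ = 0.73: √(2K_p) = 7/(2·0.73) = 4.795, so K_p = 22.99/2 = 11.5.

K_p = 11.5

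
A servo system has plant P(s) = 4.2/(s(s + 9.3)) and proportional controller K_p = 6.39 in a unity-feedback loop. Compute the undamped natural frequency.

1 + K_p·P(s) = 0 gives s² + 9.3s + 26.84 = 0.
So ω_n² = 26.84 ⇒ ω_n = 5.181 rad/s, and ζ = 9.3/(2ω_n) = 0.898.

ω_n = 5.18 rad/s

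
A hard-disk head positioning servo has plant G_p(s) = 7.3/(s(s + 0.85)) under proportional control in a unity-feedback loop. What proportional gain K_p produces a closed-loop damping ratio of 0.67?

Closed-loop characteristic equation: s² + 0.85s + K_p·7.3 = 0.
So ω_n = √(7.3K_p) and 2ζω_n = 0.85, giving ζ = 0.85/(2√(7.3K_p)).
Setting ζ = 0.67: √(7.3K_p) = 0.85/(2·0.67) = 0.6343, so K_p = 0.4024/7.3 = 0.0551.

K_p = 0.0551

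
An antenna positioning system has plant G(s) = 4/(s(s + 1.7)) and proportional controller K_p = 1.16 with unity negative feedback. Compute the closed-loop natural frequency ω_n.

ω_n = 2.15 rad/s

1 + K_p·G(s) = 0 gives s² + 1.7s + 4.64 = 0.
Matching s² + 2ζω_n s + ω_n²: ω_n = √4.64 = 2.154 rad/s and 2ζω_n = 1.7, so ζ = 1.7/(2·2.154) = 0.395.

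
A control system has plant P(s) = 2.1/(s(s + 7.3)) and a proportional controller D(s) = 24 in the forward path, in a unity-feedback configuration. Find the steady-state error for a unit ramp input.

The loop has one pole at the origin (type 1). Velocity error constant K_v = lim_{s→0} s·D(s)P(s) = 24·2.1/7.3 = 6.904.
Steady-state error to a unit ramp: e_ss = 1/K_v = 0.145.

0.145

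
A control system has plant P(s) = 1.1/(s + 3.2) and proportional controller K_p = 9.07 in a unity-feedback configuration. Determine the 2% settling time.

Closed-loop transfer function: T(s) = K_p·P(s)/(1 + K_p·P(s)) = 9.977/(s + 3.2 + 9.977) = 9.977/(s + 13.18).
Time constant τ = 1/13.18 = 0.07589 s, so the 2% settling time is about 4τ = 0.304 s.

T_s ≈ 0.304 s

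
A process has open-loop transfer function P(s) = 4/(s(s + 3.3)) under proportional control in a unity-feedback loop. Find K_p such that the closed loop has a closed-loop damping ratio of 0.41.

Closed-loop characteristic equation: s² + 3.3s + K_p·4 = 0.
So ω_n = √(4K_p) and 2ζω_n = 3.3, giving ζ = 3.3/(2√(4K_p)).
Setting ζ = 0.41: √(4K_p) = 3.3/(2·0.41) = 4.024, so K_p = 16.2/4 = 4.05.

K_p = 4.05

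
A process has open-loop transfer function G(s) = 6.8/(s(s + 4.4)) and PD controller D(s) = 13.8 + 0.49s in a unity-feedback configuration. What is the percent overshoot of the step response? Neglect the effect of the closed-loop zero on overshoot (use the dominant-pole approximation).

25.5%

Forward path: (13.8 + 0.49s)·6.8/(s(s+4.4)). The closed-loop characteristic equation is s² + (4.4 + 6.8·0.49)s + 6.8·13.8 = 0.
That is s² + 7.732s + 93.84 = 0, so ω_n = 9.687 rad/s and ζ = 7.732/(2·9.687) = 0.3991.
%OS = 100·exp(−πζ/√(1−ζ²)) = 25.5%.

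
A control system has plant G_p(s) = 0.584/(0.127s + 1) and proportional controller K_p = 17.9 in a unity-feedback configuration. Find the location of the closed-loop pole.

s = -90.19

Closed loop: T(s) = K_p·G_p/(1+K_p·G_p) = 10.45/(0.127s + 1 + 10.45), with pole at s = −(1 + 10.45)/0.127 = −90.19.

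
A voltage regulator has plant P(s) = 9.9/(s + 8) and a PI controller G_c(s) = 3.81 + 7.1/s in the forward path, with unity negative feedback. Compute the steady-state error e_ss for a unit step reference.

The open loop G_c(s)P(s) has a pole at the origin (type 1), so the static position error constant is infinite and e_ss = 1/(1+∞) = 0.

0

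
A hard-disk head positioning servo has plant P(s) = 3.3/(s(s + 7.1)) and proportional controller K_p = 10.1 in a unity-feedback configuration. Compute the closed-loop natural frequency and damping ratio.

ω_n = 5.77 rad/s, ζ = 0.615

1 + K_p·P(s) = 0 gives s² + 7.1s + 33.33 = 0.
So ω_n² = 33.33 ⇒ ω_n = 5.773 rad/s, and ζ = 7.1/(2ω_n) = 0.615.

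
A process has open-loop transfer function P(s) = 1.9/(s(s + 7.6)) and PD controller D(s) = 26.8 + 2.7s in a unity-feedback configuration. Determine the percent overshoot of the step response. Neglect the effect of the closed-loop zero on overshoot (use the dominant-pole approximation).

Forward path: (26.8 + 2.7s)·1.9/(s(s+7.6)). The closed-loop characteristic equation is s² + (7.6 + 1.9·2.7)s + 1.9·26.8 = 0.
That is s² + 12.73s + 50.92 = 0, so ω_n = 7.136 rad/s and ζ = 12.73/(2·7.136) = 0.892.
%OS = 100·exp(−πζ/√(1−ζ²)) = 0.203%.

0.203%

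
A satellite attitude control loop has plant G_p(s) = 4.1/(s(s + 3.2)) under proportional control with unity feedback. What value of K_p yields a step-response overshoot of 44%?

From %OS = 100·exp(−πζ/√(1−ζ²)) = 44%, ζ = −ln(0.44)/√(π²+ln²(0.44)) = 0.2528.
Characteristic equation s² + 3.2s + 4.1K_p = 0 gives ζ = 3.2/(2√(4.1K_p)).
Setting ζ = 0.2528: √(4.1K_p) = 3.2/(2·0.2528) = 6.328, so K_p = 40.05/4.1 = 9.77.

K_p = 9.77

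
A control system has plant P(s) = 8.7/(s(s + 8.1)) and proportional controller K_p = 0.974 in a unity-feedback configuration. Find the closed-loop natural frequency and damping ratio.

ω_n = 2.91 rad/s, ζ = 1.39

The closed-loop denominator is s(s+8.1) + 0.974·8.7 = s² + 8.1s + 8.474.
Matching s² + 2ζω_n s + ω_n²: ω_n = √8.474 = 2.911 rad/s and 2ζω_n = 8.1, so ζ = 8.1/(2·2.911) = 1.39.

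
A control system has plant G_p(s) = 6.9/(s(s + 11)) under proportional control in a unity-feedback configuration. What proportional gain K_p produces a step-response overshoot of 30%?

From %OS = 100·exp(−πζ/√(1−ζ²)) = 30%, ζ = −ln(0.3)/√(π²+ln²(0.3)) = 0.3579.
Characteristic equation s² + 11s + 6.9K_p = 0 gives ζ = 11/(2√(6.9K_p)).
Setting ζ = 0.3579: √(6.9K_p) = 11/(2·0.3579) = 15.37, so K_p = 236.2/6.9 = 34.2.

K_p = 34.2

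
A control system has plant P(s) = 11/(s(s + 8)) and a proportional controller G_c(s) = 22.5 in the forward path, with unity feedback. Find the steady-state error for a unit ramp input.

The loop has one pole at the origin (type 1). Velocity error constant K_v = lim_{s→0} s·G_c(s)P(s) = 22.5·11/8 = 30.94.
Steady-state error to a unit ramp: e_ss = 1/K_v = 0.0323.

0.0323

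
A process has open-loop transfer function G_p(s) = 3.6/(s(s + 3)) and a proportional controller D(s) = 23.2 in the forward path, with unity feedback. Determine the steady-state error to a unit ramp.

The loop has one pole at the origin (type 1). Velocity error constant K_v = lim_{s→0} s·D(s)G_p(s) = 23.2·3.6/3 = 27.84.
Steady-state error to a unit ramp: e_ss = 1/K_v = 0.0359.

0.0359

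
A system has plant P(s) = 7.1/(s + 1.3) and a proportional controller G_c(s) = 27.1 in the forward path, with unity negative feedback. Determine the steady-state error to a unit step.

The loop is type 0. Static position error constant K_pos = G_c(0)·P(0) = 27.1·5.462 = 148.
Steady-state error to a unit step: e_ss = 1/(1+K_pos) = 1/149 = 0.00671.

0.00671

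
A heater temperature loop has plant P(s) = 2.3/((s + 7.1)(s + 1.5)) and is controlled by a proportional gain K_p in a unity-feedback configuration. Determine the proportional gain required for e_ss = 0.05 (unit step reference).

K_p = 88

Steady-state error for a unit step on this type-0 loop is 1/(1 + K_p·P(0)).
P(0) = 0.216. Require 1/(1 + K_p·0.216) = 0.05, so 1 + 0.216·K_p = 20.
K_p = (20 − 1)/0.216 = 88.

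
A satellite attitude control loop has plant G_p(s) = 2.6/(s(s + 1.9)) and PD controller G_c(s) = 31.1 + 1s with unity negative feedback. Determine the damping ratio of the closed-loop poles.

Forward path: (31.1 + 1s)·2.6/(s(s+1.9)). The closed-loop characteristic equation is s² + (1.9 + 2.6·1)s + 2.6·31.1 = 0.
That is s² + 4.5s + 80.86 = 0, so ω_n = 8.992 rad/s and ζ = 4.5/(2·8.992) = 0.2502.

ζ = 0.25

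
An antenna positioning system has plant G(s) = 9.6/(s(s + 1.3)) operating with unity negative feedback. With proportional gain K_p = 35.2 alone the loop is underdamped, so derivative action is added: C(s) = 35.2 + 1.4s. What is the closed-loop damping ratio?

ζ = 0.401

Forward path: (35.2 + 1.4s)·9.6/(s(s+1.3)). The closed-loop characteristic equation is s² + (1.3 + 9.6·1.4)s + 9.6·35.2 = 0.
That is s² + 14.74s + 337.9 = 0, so ω_n = 18.38 rad/s and ζ = 14.74/(2·18.38) = 0.4009.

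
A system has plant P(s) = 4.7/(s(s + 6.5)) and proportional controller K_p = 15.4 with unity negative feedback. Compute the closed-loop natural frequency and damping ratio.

1 + K_p·P(s) = 0 gives s² + 6.5s + 72.38 = 0.
Matching s² + 2ζω_n s + ω_n²: ω_n = √72.38 = 8.508 rad/s and 2ζω_n = 6.5, so ζ = 6.5/(2·8.508) = 0.382.

ω_n = 8.51 rad/s, ζ = 0.382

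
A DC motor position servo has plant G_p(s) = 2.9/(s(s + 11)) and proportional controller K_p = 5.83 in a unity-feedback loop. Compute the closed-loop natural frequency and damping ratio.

ω_n = 4.11 rad/s, ζ = 1.34

The closed-loop denominator is s(s+11) + 5.83·2.9 = s² + 11s + 16.91.
So ω_n² = 16.91 ⇒ ω_n = 4.112 rad/s, and ζ = 11/(2ω_n) = 1.34.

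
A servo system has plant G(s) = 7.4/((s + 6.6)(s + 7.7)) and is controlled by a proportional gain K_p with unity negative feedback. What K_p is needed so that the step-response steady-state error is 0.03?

For a type-0 loop with proportional control, e_ss = 1/(1 + K_p·G(0)).
G(0) = 0.1456. Require 1/(1 + K_p·0.1456) = 0.03, so 1 + 0.1456·K_p = 33.33.
K_p = (33.33 − 1)/0.1456 = 222.

K_p = 222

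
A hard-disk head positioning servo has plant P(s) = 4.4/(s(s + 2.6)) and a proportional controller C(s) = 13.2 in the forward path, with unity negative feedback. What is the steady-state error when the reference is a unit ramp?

The loop has one pole at the origin (type 1). Velocity error constant K_v = lim_{s→0} s·C(s)P(s) = 13.2·4.4/2.6 = 22.34.
Steady-state error to a unit ramp: e_ss = 1/K_v = 0.0448.

0.0448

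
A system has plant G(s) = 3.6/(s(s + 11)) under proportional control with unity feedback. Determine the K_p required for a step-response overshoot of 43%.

From %OS = 100·exp(−πζ/√(1−ζ²)) = 43%, ζ = −ln(0.43)/√(π²+ln²(0.43)) = 0.2594.
Characteristic equation s² + 11s + 3.6K_p = 0 gives ζ = 11/(2√(3.6K_p)).
Setting ζ = 0.2594: √(3.6K_p) = 11/(2·0.2594) = 21.2, so K_p = 449.4/3.6 = 125.

K_p = 125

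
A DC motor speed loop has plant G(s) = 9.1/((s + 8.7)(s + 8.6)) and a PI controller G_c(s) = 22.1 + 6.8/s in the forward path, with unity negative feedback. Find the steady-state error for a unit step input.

The open loop G_c(s)G(s) has a pole at the origin (type 1), so the static position error constant is infinite and e_ss = 1/(1+∞) = 0.

0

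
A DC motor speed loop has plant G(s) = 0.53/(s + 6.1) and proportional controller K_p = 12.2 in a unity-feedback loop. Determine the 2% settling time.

T_s ≈ 0.318 s

Closed-loop transfer function: T(s) = K_p·G(s)/(1 + K_p·G(s)) = 6.466/(s + 6.1 + 6.466) = 6.466/(s + 12.57).
Time constant τ = 1/12.57 = 0.07958 s, so the 2% settling time is about 4τ = 0.318 s.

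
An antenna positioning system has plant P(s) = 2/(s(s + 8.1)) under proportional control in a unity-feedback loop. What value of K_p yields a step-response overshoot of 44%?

K_p = 128

From %OS = 100·exp(−πζ/√(1−ζ²)) = 44%, ζ = −ln(0.44)/√(π²+ln²(0.44)) = 0.2528.
Characteristic equation s² + 8.1s + 2K_p = 0 gives ζ = 8.1/(2√(2K_p)).
Setting ζ = 0.2528: √(2K_p) = 8.1/(2·0.2528) = 16.02, so K_p = 256.6/2 = 128.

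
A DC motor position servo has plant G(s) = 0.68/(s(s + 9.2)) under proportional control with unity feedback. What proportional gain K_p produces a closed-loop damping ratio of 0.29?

K_p = 370

Closed-loop characteristic equation: s² + 9.2s + K_p·0.68 = 0.
So ω_n = √(0.68K_p) and 2ζω_n = 9.2, giving ζ = 9.2/(2√(0.68K_p)).
Setting ζ = 0.29: √(0.68K_p) = 9.2/(2·0.29) = 15.86, so K_p = 251.6/0.68 = 370.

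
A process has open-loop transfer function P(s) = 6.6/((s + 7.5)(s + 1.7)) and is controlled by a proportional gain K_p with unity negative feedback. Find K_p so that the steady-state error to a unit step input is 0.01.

K_p = 191

The loop is type 0, so e_ss(step) = 1/(1 + K_pos) with K_pos = K_p·P(0).
P(0) = 0.5176. Require 1/(1 + K_p·0.5176) = 0.01, so 1 + 0.5176·K_p = 100.
K_p = (100 − 1)/0.5176 = 191.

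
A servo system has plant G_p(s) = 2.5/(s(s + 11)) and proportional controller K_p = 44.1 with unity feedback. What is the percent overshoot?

14.5%

The closed-loop denominator s² + 11s + 110.2 gives ω_n = √110.2 = 10.5 and ζ = 11/(2ω_n) = 0.5238.
%OS = 100·exp(−πζ/√(1−ζ²)) = 100·exp(−π·0.5238/√0.7256) = 14.5%.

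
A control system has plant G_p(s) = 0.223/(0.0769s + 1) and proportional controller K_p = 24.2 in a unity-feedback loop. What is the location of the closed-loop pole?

Closed loop: T(s) = K_p·G_p/(1+K_p·G_p) = 5.397/(0.0769s + 1 + 5.397), with pole at s = −(1 + 5.397)/0.0769 = −83.18.

s = -83.18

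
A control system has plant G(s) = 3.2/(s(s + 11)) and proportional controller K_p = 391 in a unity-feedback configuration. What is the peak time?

From 1 + K_pG(s) = 0: s² + 11s + 1251 = 0 ⇒ ω_n = 35.37, ζ = 0.1555.
Damped frequency ω_d = ω_n√(1−ζ²) = 34.94 rad/s, so peak time T_p = π/ω_d = 0.0899 s.

T_p = 0.0899 s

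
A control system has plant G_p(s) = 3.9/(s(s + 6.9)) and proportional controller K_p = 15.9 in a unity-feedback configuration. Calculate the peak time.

T_p = 0.444 s

The closed-loop denominator s² + 6.9s + 62.01 gives ω_n = √62.01 = 7.875 and ζ = 6.9/(2ω_n) = 0.4381.
Damped frequency ω_d = ω_n√(1−ζ²) = 7.079 rad/s, so peak time T_p = π/ω_d = 0.444 s.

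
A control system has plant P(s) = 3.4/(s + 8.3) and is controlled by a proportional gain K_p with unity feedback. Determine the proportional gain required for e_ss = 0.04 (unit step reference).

K_p = 58.6

Steady-state error for a unit step on this type-0 loop is 1/(1 + K_p·P(0)).
P(0) = 0.4096. Require 1/(1 + K_p·0.4096) = 0.04, so 1 + 0.4096·K_p = 25.
K_p = (25 − 1)/0.4096 = 58.6.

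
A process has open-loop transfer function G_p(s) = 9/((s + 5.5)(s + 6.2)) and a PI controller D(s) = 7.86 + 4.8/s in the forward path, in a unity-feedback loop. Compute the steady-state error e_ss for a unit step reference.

0

The open loop D(s)G_p(s) has a pole at the origin (type 1), so the static position error constant is infinite and e_ss = 1/(1+∞) = 0.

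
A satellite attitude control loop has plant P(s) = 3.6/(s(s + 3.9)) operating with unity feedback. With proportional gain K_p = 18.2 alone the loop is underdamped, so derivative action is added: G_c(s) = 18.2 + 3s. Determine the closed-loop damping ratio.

ζ = 0.908

Forward path: (18.2 + 3s)·3.6/(s(s+3.9)). The closed-loop characteristic equation is s² + (3.9 + 3.6·3)s + 3.6·18.2 = 0.
That is s² + 14.7s + 65.52 = 0, so ω_n = 8.094 rad/s and ζ = 14.7/(2·8.094) = 0.908.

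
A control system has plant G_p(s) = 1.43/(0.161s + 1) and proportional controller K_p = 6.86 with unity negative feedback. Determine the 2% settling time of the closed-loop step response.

Closed loop: T(s) = K_p·G_p/(1+K_p·G_p) = 9.81/(0.161s + 1 + 9.81), with pole at s = −(1 + 9.81)/0.161 = −67.14.
τ = 1/67.14 = 0.01489 s, so 2% settling time ≈ 4τ = 0.0596 s.

T_s ≈ 0.0596 s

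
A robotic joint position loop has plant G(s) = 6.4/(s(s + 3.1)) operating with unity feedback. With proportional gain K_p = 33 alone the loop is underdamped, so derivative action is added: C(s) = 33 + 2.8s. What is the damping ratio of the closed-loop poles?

ζ = 0.723

Forward path: (33 + 2.8s)·6.4/(s(s+3.1)). The closed-loop characteristic equation is s² + (3.1 + 6.4·2.8)s + 6.4·33 = 0.
That is s² + 21.02s + 211.2 = 0, so ω_n = 14.53 rad/s and ζ = 21.02/(2·14.53) = 0.7232.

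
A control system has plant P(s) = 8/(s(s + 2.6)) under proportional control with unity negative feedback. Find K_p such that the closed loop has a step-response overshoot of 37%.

K_p = 2.32

From %OS = 100·exp(−πζ/√(1−ζ²)) = 37%, ζ = −ln(0.37)/√(π²+ln²(0.37)) = 0.3017.
Characteristic equation s² + 2.6s + 8K_p = 0 gives ζ = 2.6/(2√(8K_p)).
Setting ζ = 0.3017: √(8K_p) = 2.6/(2·0.3017) = 4.308, so K_p = 18.56/8 = 2.32.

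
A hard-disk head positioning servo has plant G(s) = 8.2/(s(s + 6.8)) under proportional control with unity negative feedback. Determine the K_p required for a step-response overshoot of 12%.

From %OS = 100·exp(−πζ/√(1−ζ²)) = 12%, ζ = −ln(0.12)/√(π²+ln²(0.12)) = 0.5594.
Characteristic equation s² + 6.8s + 8.2K_p = 0 gives ζ = 6.8/(2√(8.2K_p)).
Setting ζ = 0.5594: √(8.2K_p) = 6.8/(2·0.5594) = 6.078, so K_p = 36.94/8.2 = 4.5.

K_p = 4.5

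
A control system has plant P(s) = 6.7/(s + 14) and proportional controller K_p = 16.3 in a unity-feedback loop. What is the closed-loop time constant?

τ = 0.00812 s

Closed-loop transfer function: T(s) = K_p·P(s)/(1 + K_p·P(s)) = 109.2/(s + 14 + 109.2) = 109.2/(s + 123.2).
Time constant τ = 1/123.2 = 0.00812 s.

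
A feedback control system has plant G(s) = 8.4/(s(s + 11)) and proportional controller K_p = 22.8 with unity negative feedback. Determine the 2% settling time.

T_s ≈ 0.727 s

From 1 + K_pG(s) = 0: s² + 11s + 191.5 = 0 ⇒ ω_n = 13.84, ζ = 0.3974.
2% settling time T_s ≈ 4/(ζω_n) = 4/5.5 = 0.727 s.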